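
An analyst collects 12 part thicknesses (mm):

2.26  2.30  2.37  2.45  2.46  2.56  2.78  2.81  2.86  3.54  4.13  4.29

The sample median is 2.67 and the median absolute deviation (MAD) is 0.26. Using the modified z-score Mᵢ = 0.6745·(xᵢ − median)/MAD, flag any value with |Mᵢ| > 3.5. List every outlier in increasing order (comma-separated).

|Mᵢ| > 3.5 ⇔ |xᵢ − 2.67| > 3.5·0.26/0.6745 = 1.35.
So outliers lie outside [1.32, 4.02].
4.13: M = 3.79 → outlier.
4.29: M = 4.20 → outlier.

4.13, 4.29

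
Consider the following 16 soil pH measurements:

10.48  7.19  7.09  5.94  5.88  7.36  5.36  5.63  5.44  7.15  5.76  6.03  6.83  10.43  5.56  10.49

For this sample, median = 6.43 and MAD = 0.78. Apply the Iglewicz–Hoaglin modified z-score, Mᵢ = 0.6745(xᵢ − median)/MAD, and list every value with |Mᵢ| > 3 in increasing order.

|Mᵢ| > 3 ⇔ |xᵢ − 6.43| > 3·0.78/0.6745 = 3.47.
So outliers lie outside [2.96, 9.90].
10.43: M = 3.46 → outlier.
10.48: M = 3.50 → outlier.
10.49: M = 3.51 → outlier.

10.43, 10.48, 10.49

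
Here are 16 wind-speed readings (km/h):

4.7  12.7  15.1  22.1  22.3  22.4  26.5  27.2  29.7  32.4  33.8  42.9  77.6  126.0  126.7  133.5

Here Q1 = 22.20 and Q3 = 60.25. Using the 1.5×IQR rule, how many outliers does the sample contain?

IQR = 38.05; fences at 22.20 − 57.075 = -34.875 and 60.25 + 57.075 = 117.325.
Outside the cutoffs: 126.0, 126.7, 133.5.

3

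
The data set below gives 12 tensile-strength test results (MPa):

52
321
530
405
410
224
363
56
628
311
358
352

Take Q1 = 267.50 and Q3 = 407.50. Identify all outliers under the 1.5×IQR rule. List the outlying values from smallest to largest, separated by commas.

52, 56, 628

IQR = Q3 − Q1 = 407.50 − 267.50 = 140.00.
Lower fence = Q1 − 1.5·IQR = 267.50 − 210.00 = 57.50.
Upper fence = Q3 + 1.5·IQR = 407.50 + 210.00 = 617.50.
52 < 57.50 → outlier.
56 < 57.50 → outlier.
628 > 617.50 → outlier.
All remaining values lie within [57.50, 617.50].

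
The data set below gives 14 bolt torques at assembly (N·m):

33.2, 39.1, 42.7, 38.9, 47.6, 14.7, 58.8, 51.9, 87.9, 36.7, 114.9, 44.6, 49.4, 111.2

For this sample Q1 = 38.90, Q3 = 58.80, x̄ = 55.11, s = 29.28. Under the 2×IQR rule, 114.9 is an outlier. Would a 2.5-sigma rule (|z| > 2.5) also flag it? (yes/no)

z = (114.9 − 55.11) / 29.28 = 2.04.
|z| = 2.04 ≤ 2.5.

no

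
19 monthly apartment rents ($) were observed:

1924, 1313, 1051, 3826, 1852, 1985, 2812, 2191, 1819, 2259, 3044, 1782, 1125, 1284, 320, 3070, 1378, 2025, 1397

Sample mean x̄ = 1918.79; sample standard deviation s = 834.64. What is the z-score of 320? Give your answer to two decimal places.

z = (320 − 1918.79) / 834.64 = -1.92.

-1.92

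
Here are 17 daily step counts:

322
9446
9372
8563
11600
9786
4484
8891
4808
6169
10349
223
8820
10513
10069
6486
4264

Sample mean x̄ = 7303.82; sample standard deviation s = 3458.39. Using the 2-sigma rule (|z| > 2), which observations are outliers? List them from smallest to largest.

Cutoffs at x̄ ± 2s: 7303.82 ± 2·3458.39 = [387.04, 14220.60].
223: z = -2.05, |z| > 2 → outlier.
322: z = -2.02, |z| > 2 → outlier.
Every other value lies within [387.04, 14220.60].

223, 322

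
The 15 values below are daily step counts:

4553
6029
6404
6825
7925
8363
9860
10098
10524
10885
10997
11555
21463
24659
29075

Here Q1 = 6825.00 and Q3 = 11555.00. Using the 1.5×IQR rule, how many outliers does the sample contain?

3

IQR = 4730.00; fences at 6825.00 − 7095.00 = -270.00 and 11555.00 + 7095.00 = 18650.00.
Outside the cutoffs: 21463, 24659, 29075.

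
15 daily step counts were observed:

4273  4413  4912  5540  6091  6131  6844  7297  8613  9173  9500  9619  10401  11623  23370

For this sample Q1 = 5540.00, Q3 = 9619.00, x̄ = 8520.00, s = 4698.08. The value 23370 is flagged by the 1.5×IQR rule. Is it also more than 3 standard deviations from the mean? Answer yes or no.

yes

z = (23370 − 8520.00) / 4698.08 = 3.16.
|z| = 3.16 > 3.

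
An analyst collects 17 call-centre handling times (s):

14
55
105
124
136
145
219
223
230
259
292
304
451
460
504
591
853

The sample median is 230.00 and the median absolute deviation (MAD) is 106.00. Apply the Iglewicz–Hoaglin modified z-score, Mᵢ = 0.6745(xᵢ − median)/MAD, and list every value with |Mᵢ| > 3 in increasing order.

853

|Mᵢ| > 3 ⇔ |xᵢ − 230.00| > 3·106.00/0.6745 = 471.46.
So outliers lie outside [-241.46, 701.46].
853: M = 3.96 → outlier.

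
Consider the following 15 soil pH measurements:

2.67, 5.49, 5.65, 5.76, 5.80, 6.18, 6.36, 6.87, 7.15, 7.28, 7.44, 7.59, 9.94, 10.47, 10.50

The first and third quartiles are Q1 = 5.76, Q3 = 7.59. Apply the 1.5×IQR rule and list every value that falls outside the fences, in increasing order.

IQR = Q3 − Q1 = 7.59 − 5.76 = 1.83.
Lower fence = Q1 − 1.5·IQR = 5.76 − 2.745 = 3.015.
Upper fence = Q3 + 1.5·IQR = 7.59 + 2.745 = 10.335.
2.67 < 3.015 → outlier.
10.47 > 10.335 → outlier.
10.50 > 10.335 → outlier.
All remaining values lie within [3.015, 10.335].

2.67, 10.47, 10.50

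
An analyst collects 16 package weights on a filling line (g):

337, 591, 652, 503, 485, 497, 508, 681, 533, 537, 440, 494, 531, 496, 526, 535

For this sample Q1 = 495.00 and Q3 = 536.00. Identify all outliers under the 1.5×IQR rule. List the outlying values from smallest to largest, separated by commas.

IQR = Q3 − Q1 = 536.00 − 495.00 = 41.00.
Lower fence = Q1 − 1.5·IQR = 495.00 − 61.50 = 433.50.
Upper fence = Q3 + 1.5·IQR = 536.00 + 61.50 = 597.50.
337 < 433.50 → outlier.
652 > 597.50 → outlier.
681 > 597.50 → outlier.
All remaining values lie within [433.50, 597.50].

337, 652, 681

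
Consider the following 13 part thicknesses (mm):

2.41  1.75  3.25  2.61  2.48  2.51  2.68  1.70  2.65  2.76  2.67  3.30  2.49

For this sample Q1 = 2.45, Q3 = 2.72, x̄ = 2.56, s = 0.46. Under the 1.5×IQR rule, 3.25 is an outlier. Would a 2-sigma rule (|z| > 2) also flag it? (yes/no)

no

z = (3.25 − 2.56) / 0.46 = 1.50.
|z| = 1.50 ≤ 2.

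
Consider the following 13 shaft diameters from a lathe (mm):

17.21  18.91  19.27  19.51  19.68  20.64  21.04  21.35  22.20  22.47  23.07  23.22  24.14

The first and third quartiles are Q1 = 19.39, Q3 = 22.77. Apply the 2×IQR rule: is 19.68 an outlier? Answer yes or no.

IQR = Q3 − Q1 = 22.77 − 19.39 = 3.38.
Lower fence = Q1 − 2·IQR = 19.39 − 6.76 = 12.63.
Upper fence = Q3 + 2·IQR = 22.77 + 6.76 = 29.53.
19.68 lies within [12.63, 29.53].

no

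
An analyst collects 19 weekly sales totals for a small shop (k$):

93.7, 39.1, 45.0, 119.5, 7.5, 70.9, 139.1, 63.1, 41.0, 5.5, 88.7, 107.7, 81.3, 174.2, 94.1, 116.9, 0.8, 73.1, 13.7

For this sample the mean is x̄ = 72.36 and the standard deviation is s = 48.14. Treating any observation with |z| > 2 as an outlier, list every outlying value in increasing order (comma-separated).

Cutoffs at x̄ ± 2s: 72.36 ± 2·48.14 = [-23.92, 168.64].
174.2: z = 2.12, |z| > 2 → outlier.
Every other value lies within [-23.92, 168.64].

174.2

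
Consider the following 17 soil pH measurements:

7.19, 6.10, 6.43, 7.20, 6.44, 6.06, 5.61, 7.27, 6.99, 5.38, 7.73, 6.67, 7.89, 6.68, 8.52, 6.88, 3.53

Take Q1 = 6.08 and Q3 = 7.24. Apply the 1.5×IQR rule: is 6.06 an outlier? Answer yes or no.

no

IQR = Q3 − Q1 = 7.24 − 6.08 = 1.16.
Lower fence = Q1 − 1.5·IQR = 6.08 − 1.74 = 4.34.
Upper fence = Q3 + 1.5·IQR = 7.24 + 1.74 = 8.98.
6.06 lies within [4.34, 8.98].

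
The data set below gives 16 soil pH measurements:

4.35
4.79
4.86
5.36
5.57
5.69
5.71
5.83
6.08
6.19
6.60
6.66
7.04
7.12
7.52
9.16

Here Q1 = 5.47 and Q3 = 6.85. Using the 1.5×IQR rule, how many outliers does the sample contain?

1

IQR = 1.38; fences at 5.47 − 2.07 = 3.40 and 6.85 + 2.07 = 8.92.
Outside the cutoffs: 9.16.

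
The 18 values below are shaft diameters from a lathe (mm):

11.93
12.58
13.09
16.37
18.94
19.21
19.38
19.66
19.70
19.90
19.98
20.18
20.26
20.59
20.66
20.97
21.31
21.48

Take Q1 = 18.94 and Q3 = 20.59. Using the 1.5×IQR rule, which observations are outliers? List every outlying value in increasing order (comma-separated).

IQR = Q3 − Q1 = 20.59 − 18.94 = 1.65.
Lower fence = Q1 − 1.5·IQR = 18.94 − 2.475 = 16.465.
Upper fence = Q3 + 1.5·IQR = 20.59 + 2.475 = 23.065.
11.93 < 16.465 → outlier.
12.58 < 16.465 → outlier.
13.09 < 16.465 → outlier.
16.37 < 16.465 → outlier.
All remaining values lie within [16.465, 23.065].

11.93, 12.58, 13.09, 16.37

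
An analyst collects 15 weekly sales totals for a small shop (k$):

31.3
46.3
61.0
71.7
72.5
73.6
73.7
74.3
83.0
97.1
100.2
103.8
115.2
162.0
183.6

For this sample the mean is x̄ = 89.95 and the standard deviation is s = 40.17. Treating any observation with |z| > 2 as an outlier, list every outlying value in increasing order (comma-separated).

183.6

Cutoffs at x̄ ± 2s: 89.95 ± 2·40.17 = [9.61, 170.29].
183.6: z = 2.33, |z| > 2 → outlier.
Every other value lies within [9.61, 170.29].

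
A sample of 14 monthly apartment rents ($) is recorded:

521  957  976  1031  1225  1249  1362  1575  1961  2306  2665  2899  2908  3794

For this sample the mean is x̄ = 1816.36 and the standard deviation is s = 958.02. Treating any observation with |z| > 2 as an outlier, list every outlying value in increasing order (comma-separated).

Cutoffs at x̄ ± 2s: 1816.36 ± 2·958.02 = [-99.68, 3732.40].
3794: z = 2.06, |z| > 2 → outlier.
Every other value lies within [-99.68, 3732.40].

3794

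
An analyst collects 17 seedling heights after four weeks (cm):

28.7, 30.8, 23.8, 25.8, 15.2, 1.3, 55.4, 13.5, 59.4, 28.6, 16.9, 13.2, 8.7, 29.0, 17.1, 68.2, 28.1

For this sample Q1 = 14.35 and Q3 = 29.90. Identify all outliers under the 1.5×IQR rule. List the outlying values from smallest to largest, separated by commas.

55.4, 59.4, 68.2

IQR = Q3 − Q1 = 29.90 − 14.35 = 15.55.
Lower fence = Q1 − 1.5·IQR = 14.35 − 23.325 = -8.975.
Upper fence = Q3 + 1.5·IQR = 29.90 + 23.325 = 53.225.
55.4 > 53.225 → outlier.
59.4 > 53.225 → outlier.
68.2 > 53.225 → outlier.
All remaining values lie within [-8.975, 53.225].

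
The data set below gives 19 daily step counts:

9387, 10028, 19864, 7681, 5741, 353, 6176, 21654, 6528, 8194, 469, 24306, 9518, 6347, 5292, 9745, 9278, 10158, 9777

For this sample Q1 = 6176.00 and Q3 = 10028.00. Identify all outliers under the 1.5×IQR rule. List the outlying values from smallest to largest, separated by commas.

353, 19864, 21654, 24306

IQR = Q3 − Q1 = 10028.00 − 6176.00 = 3852.00.
Lower fence = Q1 − 1.5·IQR = 6176.00 − 5778.00 = 398.00.
Upper fence = Q3 + 1.5·IQR = 10028.00 + 5778.00 = 15806.00.
353 < 398.00 → outlier.
19864 > 15806.00 → outlier.
21654 > 15806.00 → outlier.
24306 > 15806.00 → outlier.
All remaining values lie within [398.00, 15806.00].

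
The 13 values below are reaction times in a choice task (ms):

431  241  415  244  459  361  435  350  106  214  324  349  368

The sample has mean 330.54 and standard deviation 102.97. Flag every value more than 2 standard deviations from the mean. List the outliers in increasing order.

106

Cutoffs at x̄ ± 2s: 330.54 ± 2·102.97 = [124.60, 536.48].
106: z = -2.18, |z| > 2 → outlier.
Every other value lies within [124.60, 536.48].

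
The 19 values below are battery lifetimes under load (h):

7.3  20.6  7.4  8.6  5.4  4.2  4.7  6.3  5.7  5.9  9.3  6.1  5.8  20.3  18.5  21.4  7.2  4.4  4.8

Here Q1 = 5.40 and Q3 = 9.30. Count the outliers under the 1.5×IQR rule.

IQR = 3.90; fences at 5.40 − 5.85 = -0.45 and 9.30 + 5.85 = 15.15.
Outside the cutoffs: 18.5, 20.3, 20.6, 21.4.

4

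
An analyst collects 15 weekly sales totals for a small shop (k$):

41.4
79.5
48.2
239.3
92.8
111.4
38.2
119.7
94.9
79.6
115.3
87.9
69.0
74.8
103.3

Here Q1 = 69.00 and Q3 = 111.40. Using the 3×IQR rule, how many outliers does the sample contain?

1

IQR = 42.40; fences at 69.00 − 127.20 = -58.20 and 111.40 + 127.20 = 238.60.
Outside the cutoffs: 239.3.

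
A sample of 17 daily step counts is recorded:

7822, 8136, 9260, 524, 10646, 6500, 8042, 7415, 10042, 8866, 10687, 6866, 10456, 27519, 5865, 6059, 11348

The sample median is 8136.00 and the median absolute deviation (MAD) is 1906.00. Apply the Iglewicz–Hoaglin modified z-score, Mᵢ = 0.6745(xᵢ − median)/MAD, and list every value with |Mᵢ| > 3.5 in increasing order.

27519

|Mᵢ| > 3.5 ⇔ |xᵢ − 8136.00| > 3.5·1906.00/0.6745 = 9890.29.
So outliers lie outside [-1754.29, 18026.29].
27519: M = 6.86 → outlier.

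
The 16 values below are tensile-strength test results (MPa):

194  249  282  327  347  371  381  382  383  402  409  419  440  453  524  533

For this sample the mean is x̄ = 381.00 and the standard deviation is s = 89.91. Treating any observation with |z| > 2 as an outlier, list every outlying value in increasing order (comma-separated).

194

Cutoffs at x̄ ± 2s: 381.00 ± 2·89.91 = [201.18, 560.82].
194: z = -2.08, |z| > 2 → outlier.
Every other value lies within [201.18, 560.82].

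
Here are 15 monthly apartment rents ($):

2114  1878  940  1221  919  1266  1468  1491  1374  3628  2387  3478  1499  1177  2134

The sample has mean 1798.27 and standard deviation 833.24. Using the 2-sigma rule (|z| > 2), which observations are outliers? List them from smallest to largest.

Cutoffs at x̄ ± 2s: 1798.27 ± 2·833.24 = [131.79, 3464.75].
3478: z = 2.02, |z| > 2 → outlier.
3628: z = 2.20, |z| > 2 → outlier.
Every other value lies within [131.79, 3464.75].

3478, 3628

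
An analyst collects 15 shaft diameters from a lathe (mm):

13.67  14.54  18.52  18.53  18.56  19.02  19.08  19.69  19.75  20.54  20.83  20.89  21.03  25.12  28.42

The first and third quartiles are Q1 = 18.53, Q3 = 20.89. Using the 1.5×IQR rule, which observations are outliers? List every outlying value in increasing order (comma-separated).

IQR = Q3 − Q1 = 20.89 − 18.53 = 2.36.
Lower fence = Q1 − 1.5·IQR = 18.53 − 3.54 = 14.99.
Upper fence = Q3 + 1.5·IQR = 20.89 + 3.54 = 24.43.
13.67 < 14.99 → outlier.
14.54 < 14.99 → outlier.
25.12 > 24.43 → outlier.
28.42 > 24.43 → outlier.
All remaining values lie within [14.99, 24.43].

13.67, 14.54, 25.12, 28.42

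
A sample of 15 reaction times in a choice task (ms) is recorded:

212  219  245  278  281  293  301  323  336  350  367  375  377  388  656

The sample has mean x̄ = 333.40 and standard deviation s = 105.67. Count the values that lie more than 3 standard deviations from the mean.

1

Cutoffs: x̄ ± 3s = [16.39, 650.41].
Outside the cutoffs: 656.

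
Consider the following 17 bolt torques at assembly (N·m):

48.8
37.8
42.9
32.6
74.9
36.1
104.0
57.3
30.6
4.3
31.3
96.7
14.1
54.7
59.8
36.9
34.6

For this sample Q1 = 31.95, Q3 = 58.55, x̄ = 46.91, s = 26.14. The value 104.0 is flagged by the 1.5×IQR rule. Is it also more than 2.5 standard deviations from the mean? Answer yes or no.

z = (104.0 − 46.91) / 26.14 = 2.18.
|z| = 2.18 ≤ 2.5.

no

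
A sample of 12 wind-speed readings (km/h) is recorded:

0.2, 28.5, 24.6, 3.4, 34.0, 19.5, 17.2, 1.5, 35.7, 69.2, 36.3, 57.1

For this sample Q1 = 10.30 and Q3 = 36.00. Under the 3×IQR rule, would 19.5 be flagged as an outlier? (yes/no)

IQR = Q3 − Q1 = 36.00 − 10.30 = 25.70.
Lower fence = Q1 − 3·IQR = 10.30 − 77.10 = -66.80.
Upper fence = Q3 + 3·IQR = 36.00 + 77.10 = 113.10.
19.5 lies within [-66.80, 113.10].

no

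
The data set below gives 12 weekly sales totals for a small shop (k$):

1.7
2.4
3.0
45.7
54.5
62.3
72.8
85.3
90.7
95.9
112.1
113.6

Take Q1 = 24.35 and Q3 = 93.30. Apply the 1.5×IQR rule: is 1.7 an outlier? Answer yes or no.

IQR = Q3 − Q1 = 93.30 − 24.35 = 68.95.
Lower fence = Q1 − 1.5·IQR = 24.35 − 103.425 = -79.075.
Upper fence = Q3 + 1.5·IQR = 93.30 + 103.425 = 196.725.
1.7 lies within [-79.075, 196.725].

no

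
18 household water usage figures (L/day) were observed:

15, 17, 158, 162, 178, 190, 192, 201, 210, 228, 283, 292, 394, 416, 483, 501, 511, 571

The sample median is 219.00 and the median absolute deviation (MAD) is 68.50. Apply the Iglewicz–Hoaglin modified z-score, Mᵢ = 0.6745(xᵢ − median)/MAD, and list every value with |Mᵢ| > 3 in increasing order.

571

|Mᵢ| > 3 ⇔ |xᵢ − 219.00| > 3·68.50/0.6745 = 304.67.
So outliers lie outside [-85.67, 523.67].
571: M = 3.47 → outlier.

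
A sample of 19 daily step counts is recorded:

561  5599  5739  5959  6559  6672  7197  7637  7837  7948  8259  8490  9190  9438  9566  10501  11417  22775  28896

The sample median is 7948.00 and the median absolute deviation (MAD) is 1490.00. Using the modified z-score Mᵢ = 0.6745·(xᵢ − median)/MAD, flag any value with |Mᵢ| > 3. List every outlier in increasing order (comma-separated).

561, 22775, 28896

|Mᵢ| > 3 ⇔ |xᵢ − 7948.00| > 3·1490.00/0.6745 = 6627.13.
So outliers lie outside [1320.87, 14575.13].
561: M = -3.34 → outlier.
22775: M = 6.71 → outlier.
28896: M = 9.48 → outlier.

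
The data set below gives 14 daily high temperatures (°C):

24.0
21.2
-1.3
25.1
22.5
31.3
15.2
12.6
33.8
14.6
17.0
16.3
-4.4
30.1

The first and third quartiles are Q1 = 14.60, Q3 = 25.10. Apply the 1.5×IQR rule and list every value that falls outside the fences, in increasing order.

-4.4, -1.3

IQR = Q3 − Q1 = 25.10 − 14.60 = 10.50.
Lower fence = Q1 − 1.5·IQR = 14.60 − 15.75 = -1.15.
Upper fence = Q3 + 1.5·IQR = 25.10 + 15.75 = 40.85.
-4.4 < -1.15 → outlier.
-1.3 < -1.15 → outlier.
All remaining values lie within [-1.15, 40.85].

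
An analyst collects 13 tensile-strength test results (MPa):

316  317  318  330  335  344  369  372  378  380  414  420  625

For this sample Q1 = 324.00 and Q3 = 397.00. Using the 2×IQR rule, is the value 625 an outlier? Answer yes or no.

IQR = Q3 − Q1 = 397.00 − 324.00 = 73.00.
Lower fence = Q1 − 2·IQR = 324.00 − 146.00 = 178.00.
Upper fence = Q3 + 2·IQR = 397.00 + 146.00 = 543.00.
625 lies above the upper fence.

yes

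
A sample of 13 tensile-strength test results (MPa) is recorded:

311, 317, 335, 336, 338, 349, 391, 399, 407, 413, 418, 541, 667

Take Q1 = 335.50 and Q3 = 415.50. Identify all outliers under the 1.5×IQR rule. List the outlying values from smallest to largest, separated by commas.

IQR = Q3 − Q1 = 415.50 − 335.50 = 80.00.
Lower fence = Q1 − 1.5·IQR = 335.50 − 120.00 = 215.50.
Upper fence = Q3 + 1.5·IQR = 415.50 + 120.00 = 535.50.
541 > 535.50 → outlier.
667 > 535.50 → outlier.
All remaining values lie within [215.50, 535.50].

541, 667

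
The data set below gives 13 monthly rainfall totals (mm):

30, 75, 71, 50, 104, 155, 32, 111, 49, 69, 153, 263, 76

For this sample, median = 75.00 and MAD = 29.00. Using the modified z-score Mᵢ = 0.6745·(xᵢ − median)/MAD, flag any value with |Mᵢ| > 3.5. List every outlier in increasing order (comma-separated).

263

|Mᵢ| > 3.5 ⇔ |xᵢ − 75.00| > 3.5·29.00/0.6745 = 150.48.
So outliers lie outside [-75.48, 225.48].
263: M = 4.37 → outlier.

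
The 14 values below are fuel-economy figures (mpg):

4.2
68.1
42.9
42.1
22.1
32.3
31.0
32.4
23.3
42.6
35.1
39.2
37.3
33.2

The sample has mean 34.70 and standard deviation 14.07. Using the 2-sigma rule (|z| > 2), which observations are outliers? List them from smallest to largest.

4.2, 68.1

Cutoffs at x̄ ± 2s: 34.70 ± 2·14.07 = [6.56, 62.84].
4.2: z = -2.17, |z| > 2 → outlier.
68.1: z = 2.37, |z| > 2 → outlier.
Every other value lies within [6.56, 62.84].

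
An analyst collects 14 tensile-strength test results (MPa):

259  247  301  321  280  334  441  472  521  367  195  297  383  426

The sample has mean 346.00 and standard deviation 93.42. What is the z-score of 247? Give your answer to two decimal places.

z = (247 − 346.00) / 93.42 = -1.06.

-1.06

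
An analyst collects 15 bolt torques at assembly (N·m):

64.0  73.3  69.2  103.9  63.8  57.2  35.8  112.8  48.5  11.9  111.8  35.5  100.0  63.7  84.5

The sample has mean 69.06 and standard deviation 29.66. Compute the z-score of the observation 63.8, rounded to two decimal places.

-0.18

z = (63.8 − 69.06) / 29.66 = -0.18.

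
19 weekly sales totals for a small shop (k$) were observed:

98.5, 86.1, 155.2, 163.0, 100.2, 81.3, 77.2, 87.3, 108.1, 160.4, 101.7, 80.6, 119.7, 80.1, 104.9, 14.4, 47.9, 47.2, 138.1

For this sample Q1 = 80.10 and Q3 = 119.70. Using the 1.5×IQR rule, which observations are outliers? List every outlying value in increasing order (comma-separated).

IQR = Q3 − Q1 = 119.70 − 80.10 = 39.60.
Lower fence = Q1 − 1.5·IQR = 80.10 − 59.40 = 20.70.
Upper fence = Q3 + 1.5·IQR = 119.70 + 59.40 = 179.10.
14.4 < 20.70 → outlier.
All remaining values lie within [20.70, 179.10].

14.4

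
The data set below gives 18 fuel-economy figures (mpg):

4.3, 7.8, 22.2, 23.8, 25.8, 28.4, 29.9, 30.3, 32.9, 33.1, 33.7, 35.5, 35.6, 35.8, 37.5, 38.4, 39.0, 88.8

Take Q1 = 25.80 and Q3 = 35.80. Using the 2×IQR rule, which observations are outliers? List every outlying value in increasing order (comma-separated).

IQR = Q3 − Q1 = 35.80 − 25.80 = 10.00.
Lower fence = Q1 − 2·IQR = 25.80 − 20.00 = 5.80.
Upper fence = Q3 + 2·IQR = 35.80 + 20.00 = 55.80.
4.3 < 5.80 → outlier.
88.8 > 55.80 → outlier.
All remaining values lie within [5.80, 55.80].

4.3, 88.8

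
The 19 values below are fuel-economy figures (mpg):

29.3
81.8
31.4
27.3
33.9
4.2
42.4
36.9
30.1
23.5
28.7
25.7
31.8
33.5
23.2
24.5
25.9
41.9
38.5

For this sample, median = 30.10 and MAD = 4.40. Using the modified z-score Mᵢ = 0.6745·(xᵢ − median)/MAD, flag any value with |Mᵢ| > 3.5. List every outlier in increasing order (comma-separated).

|Mᵢ| > 3.5 ⇔ |xᵢ − 30.10| > 3.5·4.40/0.6745 = 22.83.
So outliers lie outside [7.27, 52.93].
4.2: M = -3.97 → outlier.
81.8: M = 7.93 → outlier.

4.2, 81.8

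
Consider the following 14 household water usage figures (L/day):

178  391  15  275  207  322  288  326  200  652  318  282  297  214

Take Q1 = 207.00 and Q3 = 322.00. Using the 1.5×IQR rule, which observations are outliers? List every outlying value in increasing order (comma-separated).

15, 652

IQR = Q3 − Q1 = 322.00 − 207.00 = 115.00.
Lower fence = Q1 − 1.5·IQR = 207.00 − 172.50 = 34.50.
Upper fence = Q3 + 1.5·IQR = 322.00 + 172.50 = 494.50.
15 < 34.50 → outlier.
652 > 494.50 → outlier.
All remaining values lie within [34.50, 494.50].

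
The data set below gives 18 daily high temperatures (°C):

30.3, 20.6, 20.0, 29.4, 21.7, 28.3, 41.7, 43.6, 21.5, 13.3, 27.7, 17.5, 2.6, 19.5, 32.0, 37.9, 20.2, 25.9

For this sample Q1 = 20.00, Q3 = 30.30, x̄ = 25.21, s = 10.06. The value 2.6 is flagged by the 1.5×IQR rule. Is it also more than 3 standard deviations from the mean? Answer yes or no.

z = (2.6 − 25.21) / 10.06 = -2.25.
|z| = 2.25 ≤ 3.

no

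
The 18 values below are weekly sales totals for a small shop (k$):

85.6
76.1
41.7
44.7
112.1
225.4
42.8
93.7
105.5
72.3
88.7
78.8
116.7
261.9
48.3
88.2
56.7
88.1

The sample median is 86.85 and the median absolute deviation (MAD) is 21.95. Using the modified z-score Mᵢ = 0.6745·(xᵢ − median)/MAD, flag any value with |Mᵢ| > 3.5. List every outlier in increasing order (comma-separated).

225.4, 261.9

|Mᵢ| > 3.5 ⇔ |xᵢ − 86.85| > 3.5·21.95/0.6745 = 113.90.
So outliers lie outside [-27.05, 200.75].
225.4: M = 4.26 → outlier.
261.9: M = 5.38 → outlier.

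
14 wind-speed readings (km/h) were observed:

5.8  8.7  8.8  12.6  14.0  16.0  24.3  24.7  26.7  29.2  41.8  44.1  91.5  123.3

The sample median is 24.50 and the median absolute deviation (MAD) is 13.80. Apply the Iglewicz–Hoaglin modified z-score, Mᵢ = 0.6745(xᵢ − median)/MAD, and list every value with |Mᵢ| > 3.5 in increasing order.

|Mᵢ| > 3.5 ⇔ |xᵢ − 24.50| > 3.5·13.80/0.6745 = 71.61.
So outliers lie outside [-47.11, 96.11].
123.3: M = 4.83 → outlier.

123.3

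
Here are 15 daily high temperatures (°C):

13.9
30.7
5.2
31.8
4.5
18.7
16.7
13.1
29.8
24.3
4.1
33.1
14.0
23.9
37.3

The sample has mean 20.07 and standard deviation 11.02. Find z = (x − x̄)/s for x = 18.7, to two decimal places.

z = (18.7 − 20.07) / 11.02 = -0.12.

-0.12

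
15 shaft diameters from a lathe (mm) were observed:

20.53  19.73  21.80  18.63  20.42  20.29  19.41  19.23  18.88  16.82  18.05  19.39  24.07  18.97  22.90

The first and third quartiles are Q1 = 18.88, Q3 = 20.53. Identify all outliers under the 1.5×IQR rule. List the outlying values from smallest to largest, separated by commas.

IQR = Q3 − Q1 = 20.53 − 18.88 = 1.65.
Lower fence = Q1 − 1.5·IQR = 18.88 − 2.475 = 16.405.
Upper fence = Q3 + 1.5·IQR = 20.53 + 2.475 = 23.005.
24.07 > 23.005 → outlier.
All remaining values lie within [16.405, 23.005].

24.07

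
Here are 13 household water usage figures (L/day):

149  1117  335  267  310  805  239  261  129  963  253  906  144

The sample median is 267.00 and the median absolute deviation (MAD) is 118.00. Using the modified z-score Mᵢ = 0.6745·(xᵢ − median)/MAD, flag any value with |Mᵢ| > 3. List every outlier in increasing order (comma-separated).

805, 906, 963, 1117

|Mᵢ| > 3 ⇔ |xᵢ − 267.00| > 3·118.00/0.6745 = 524.83.
So outliers lie outside [-257.83, 791.83].
805: M = 3.08 → outlier.
906: M = 3.65 → outlier.
963: M = 3.98 → outlier.
1117: M = 4.86 → outlier.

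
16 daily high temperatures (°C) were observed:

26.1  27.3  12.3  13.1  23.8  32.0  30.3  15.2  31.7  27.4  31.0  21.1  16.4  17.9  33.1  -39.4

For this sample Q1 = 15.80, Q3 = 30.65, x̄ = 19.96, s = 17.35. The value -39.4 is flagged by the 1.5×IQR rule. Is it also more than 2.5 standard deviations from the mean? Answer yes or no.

z = (-39.4 − 19.96) / 17.35 = -3.42.
|z| = 3.42 > 2.5.

yes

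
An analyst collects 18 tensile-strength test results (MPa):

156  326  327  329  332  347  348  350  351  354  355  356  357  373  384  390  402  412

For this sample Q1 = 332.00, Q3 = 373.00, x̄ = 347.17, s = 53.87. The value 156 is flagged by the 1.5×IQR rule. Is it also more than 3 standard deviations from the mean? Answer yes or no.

yes

z = (156 − 347.17) / 53.87 = -3.55.
|z| = 3.55 > 3.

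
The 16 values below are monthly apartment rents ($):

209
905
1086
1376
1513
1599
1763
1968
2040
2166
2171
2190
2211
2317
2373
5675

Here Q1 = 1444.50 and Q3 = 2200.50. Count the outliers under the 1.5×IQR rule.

IQR = 756.00; fences at 1444.50 − 1134.00 = 310.50 and 2200.50 + 1134.00 = 3334.50.
Outside the cutoffs: 209, 5675.

2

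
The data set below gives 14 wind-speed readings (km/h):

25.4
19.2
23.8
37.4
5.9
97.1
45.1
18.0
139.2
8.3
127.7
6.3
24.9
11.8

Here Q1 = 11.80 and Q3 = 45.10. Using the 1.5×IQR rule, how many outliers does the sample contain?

3

IQR = 33.30; fences at 11.80 − 49.95 = -38.15 and 45.10 + 49.95 = 95.05.
Outside the cutoffs: 97.1, 127.7, 139.2.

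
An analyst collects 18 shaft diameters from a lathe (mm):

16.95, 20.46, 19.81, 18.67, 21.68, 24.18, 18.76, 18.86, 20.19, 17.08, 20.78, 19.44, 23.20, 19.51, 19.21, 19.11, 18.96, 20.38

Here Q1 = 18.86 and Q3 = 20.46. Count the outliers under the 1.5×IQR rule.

2

IQR = 1.60; fences at 18.86 − 2.40 = 16.46 and 20.46 + 2.40 = 22.86.
Outside the cutoffs: 23.20, 24.18.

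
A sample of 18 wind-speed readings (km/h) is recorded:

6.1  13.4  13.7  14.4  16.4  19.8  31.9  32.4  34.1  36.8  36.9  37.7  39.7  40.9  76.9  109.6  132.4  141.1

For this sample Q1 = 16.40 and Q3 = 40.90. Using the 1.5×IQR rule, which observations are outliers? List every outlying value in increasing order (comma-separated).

109.6, 132.4, 141.1

IQR = Q3 − Q1 = 40.90 − 16.40 = 24.50.
Lower fence = Q1 − 1.5·IQR = 16.40 − 36.75 = -20.35.
Upper fence = Q3 + 1.5·IQR = 40.90 + 36.75 = 77.65.
109.6 > 77.65 → outlier.
132.4 > 77.65 → outlier.
141.1 > 77.65 → outlier.
All remaining values lie within [-20.35, 77.65].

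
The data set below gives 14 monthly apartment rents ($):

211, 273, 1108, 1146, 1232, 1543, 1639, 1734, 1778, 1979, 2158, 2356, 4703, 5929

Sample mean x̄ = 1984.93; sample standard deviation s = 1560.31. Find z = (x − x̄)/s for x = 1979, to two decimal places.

z = (1979 − 1984.93) / 1560.31 = -0.00.

-0.00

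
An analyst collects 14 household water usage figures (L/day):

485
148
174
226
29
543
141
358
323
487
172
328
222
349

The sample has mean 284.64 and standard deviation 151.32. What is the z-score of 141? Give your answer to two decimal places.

-0.95

z = (141 − 284.64) / 151.32 = -0.95.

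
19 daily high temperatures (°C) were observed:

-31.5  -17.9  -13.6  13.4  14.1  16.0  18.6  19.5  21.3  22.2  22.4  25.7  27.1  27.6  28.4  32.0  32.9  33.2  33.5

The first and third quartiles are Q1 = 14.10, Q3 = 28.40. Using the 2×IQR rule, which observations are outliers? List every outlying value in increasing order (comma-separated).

-31.5, -17.9

IQR = Q3 − Q1 = 28.40 − 14.10 = 14.30.
Lower fence = Q1 − 2·IQR = 14.10 − 28.60 = -14.50.
Upper fence = Q3 + 2·IQR = 28.40 + 28.60 = 57.00.
-31.5 < -14.50 → outlier.
-17.9 < -14.50 → outlier.
All remaining values lie within [-14.50, 57.00].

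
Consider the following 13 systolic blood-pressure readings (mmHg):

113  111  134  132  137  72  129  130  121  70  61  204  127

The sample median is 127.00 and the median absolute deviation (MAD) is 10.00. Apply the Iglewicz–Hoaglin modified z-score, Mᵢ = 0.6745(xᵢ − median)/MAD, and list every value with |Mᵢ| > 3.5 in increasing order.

|Mᵢ| > 3.5 ⇔ |xᵢ − 127.00| > 3.5·10.00/0.6745 = 51.89.
So outliers lie outside [75.11, 178.89].
61: M = -4.45 → outlier.
70: M = -3.84 → outlier.
72: M = -3.71 → outlier.
204: M = 5.19 → outlier.

61, 70, 72, 204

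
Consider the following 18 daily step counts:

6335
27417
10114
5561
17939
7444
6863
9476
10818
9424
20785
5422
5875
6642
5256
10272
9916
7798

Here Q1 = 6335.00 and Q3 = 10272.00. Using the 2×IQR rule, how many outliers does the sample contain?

2

IQR = 3937.00; fences at 6335.00 − 7874.00 = -1539.00 and 10272.00 + 7874.00 = 18146.00.
Outside the cutoffs: 20785, 27417.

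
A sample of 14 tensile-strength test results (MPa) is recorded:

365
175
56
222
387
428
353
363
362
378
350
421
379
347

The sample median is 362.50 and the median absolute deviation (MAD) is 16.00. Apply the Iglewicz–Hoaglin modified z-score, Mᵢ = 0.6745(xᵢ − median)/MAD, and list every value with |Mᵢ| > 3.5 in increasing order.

56, 175, 222

|Mᵢ| > 3.5 ⇔ |xᵢ − 362.50| > 3.5·16.00/0.6745 = 83.02.
So outliers lie outside [279.48, 445.52].
56: M = -12.92 → outlier.
175: M = -7.90 → outlier.
222: M = -5.92 → outlier.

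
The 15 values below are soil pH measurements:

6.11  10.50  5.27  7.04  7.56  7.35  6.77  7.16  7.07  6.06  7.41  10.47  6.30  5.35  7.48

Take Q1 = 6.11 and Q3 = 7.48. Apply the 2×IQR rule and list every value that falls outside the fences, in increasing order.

IQR = Q3 − Q1 = 7.48 − 6.11 = 1.37.
Lower fence = Q1 − 2·IQR = 6.11 − 2.74 = 3.37.
Upper fence = Q3 + 2·IQR = 7.48 + 2.74 = 10.22.
10.47 > 10.22 → outlier.
10.50 > 10.22 → outlier.
All remaining values lie within [3.37, 10.22].

10.47, 10.50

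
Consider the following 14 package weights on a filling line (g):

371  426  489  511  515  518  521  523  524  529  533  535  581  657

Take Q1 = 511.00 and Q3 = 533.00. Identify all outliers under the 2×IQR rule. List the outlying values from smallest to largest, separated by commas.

IQR = Q3 − Q1 = 533.00 − 511.00 = 22.00.
Lower fence = Q1 − 2·IQR = 511.00 − 44.00 = 467.00.
Upper fence = Q3 + 2·IQR = 533.00 + 44.00 = 577.00.
371 < 467.00 → outlier.
426 < 467.00 → outlier.
581 > 577.00 → outlier.
657 > 577.00 → outlier.
All remaining values lie within [467.00, 577.00].

371, 426, 581, 657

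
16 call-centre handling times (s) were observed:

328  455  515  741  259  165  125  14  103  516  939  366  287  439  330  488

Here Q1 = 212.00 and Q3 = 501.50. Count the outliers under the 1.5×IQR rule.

IQR = 289.50; fences at 212.00 − 434.25 = -222.25 and 501.50 + 434.25 = 935.75.
Outside the cutoffs: 939.

1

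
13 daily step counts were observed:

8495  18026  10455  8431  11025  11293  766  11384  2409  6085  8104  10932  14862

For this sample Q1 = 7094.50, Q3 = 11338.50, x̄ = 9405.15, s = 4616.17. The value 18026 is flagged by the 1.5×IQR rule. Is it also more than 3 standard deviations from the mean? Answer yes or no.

z = (18026 − 9405.15) / 4616.17 = 1.87.
|z| = 1.87 ≤ 3.

no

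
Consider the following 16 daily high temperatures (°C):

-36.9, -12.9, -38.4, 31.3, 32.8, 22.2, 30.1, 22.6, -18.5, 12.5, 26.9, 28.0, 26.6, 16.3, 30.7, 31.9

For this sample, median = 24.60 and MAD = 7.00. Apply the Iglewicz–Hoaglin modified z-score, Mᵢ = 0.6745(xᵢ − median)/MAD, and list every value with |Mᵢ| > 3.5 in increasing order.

-38.4, -36.9, -18.5, -12.9

|Mᵢ| > 3.5 ⇔ |xᵢ − 24.60| > 3.5·7.00/0.6745 = 36.32.
So outliers lie outside [-11.72, 60.92].
-38.4: M = -6.07 → outlier.
-36.9: M = -5.93 → outlier.
-18.5: M = -4.15 → outlier.
-12.9: M = -3.61 → outlier.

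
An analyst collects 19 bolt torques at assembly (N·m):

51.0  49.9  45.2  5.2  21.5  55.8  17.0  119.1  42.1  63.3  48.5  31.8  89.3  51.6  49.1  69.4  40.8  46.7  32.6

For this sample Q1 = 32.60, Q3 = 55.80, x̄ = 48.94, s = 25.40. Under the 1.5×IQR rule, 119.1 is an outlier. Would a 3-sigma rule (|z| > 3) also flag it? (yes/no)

z = (119.1 − 48.94) / 25.40 = 2.76.
|z| = 2.76 ≤ 3.

no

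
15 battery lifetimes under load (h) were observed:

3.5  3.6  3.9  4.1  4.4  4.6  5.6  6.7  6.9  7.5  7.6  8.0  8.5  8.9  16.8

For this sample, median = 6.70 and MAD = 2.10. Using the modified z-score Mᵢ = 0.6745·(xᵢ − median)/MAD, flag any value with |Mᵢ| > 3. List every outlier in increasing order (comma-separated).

|Mᵢ| > 3 ⇔ |xᵢ − 6.70| > 3·2.10/0.6745 = 9.34.
So outliers lie outside [-2.64, 16.04].
16.8: M = 3.24 → outlier.

16.8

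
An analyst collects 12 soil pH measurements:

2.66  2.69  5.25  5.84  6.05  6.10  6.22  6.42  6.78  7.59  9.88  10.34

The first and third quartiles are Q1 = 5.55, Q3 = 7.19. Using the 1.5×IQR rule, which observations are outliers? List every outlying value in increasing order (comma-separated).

IQR = Q3 − Q1 = 7.19 − 5.55 = 1.64.
Lower fence = Q1 − 1.5·IQR = 5.55 − 2.46 = 3.09.
Upper fence = Q3 + 1.5·IQR = 7.19 + 2.46 = 9.65.
2.66 < 3.09 → outlier.
2.69 < 3.09 → outlier.
9.88 > 9.65 → outlier.
10.34 > 9.65 → outlier.
All remaining values lie within [3.09, 9.65].

2.66, 2.69, 9.88, 10.34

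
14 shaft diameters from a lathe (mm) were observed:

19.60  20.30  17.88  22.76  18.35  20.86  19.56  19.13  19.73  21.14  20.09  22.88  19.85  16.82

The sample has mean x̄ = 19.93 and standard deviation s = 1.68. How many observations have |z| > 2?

0

Cutoffs: x̄ ± 2s = [16.57, 23.29].
Every value lies within the cutoffs.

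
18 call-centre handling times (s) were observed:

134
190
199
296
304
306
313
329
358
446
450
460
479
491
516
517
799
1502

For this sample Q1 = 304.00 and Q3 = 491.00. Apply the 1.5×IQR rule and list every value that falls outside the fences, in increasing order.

IQR = Q3 − Q1 = 491.00 − 304.00 = 187.00.
Lower fence = Q1 − 1.5·IQR = 304.00 − 280.50 = 23.50.
Upper fence = Q3 + 1.5·IQR = 491.00 + 280.50 = 771.50.
799 > 771.50 → outlier.
1502 > 771.50 → outlier.
All remaining values lie within [23.50, 771.50].

799, 1502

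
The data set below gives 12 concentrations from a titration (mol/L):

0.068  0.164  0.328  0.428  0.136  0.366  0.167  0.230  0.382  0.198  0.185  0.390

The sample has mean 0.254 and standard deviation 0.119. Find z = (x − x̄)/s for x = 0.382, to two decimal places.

1.08

z = (0.382 − 0.254) / 0.119 = 1.08.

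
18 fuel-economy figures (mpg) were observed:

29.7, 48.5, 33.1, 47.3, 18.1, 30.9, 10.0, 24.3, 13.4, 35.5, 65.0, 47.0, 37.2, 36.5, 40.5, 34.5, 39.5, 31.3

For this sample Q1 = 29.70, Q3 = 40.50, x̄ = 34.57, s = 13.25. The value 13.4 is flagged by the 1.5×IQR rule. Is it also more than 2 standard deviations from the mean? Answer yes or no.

no

z = (13.4 − 34.57) / 13.25 = -1.60.
|z| = 1.60 ≤ 2.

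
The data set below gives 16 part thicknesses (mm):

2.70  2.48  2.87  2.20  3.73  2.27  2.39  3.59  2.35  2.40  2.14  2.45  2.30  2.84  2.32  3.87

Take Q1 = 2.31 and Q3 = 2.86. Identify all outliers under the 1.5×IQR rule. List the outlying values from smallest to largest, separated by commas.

3.73, 3.87

IQR = Q3 − Q1 = 2.86 − 2.31 = 0.55.
Lower fence = Q1 − 1.5·IQR = 2.31 − 0.825 = 1.485.
Upper fence = Q3 + 1.5·IQR = 2.86 + 0.825 = 3.685.
3.73 > 3.685 → outlier.
3.87 > 3.685 → outlier.
All remaining values lie within [1.485, 3.685].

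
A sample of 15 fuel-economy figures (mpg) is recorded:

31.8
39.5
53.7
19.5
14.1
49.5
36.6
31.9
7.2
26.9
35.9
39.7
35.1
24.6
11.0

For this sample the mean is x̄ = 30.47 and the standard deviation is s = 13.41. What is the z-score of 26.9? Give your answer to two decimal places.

z = (26.9 − 30.47) / 13.41 = -0.27.

-0.27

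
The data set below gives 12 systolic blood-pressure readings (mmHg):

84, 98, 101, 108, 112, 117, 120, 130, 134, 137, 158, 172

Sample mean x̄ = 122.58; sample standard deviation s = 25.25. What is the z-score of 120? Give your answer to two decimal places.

-0.10

z = (120 − 122.58) / 25.25 = -0.10.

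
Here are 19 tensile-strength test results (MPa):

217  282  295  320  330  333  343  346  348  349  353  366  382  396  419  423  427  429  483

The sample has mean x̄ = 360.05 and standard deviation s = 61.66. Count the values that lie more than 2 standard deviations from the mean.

1

Cutoffs: x̄ ± 2s = [236.73, 483.37].
Outside the cutoffs: 217.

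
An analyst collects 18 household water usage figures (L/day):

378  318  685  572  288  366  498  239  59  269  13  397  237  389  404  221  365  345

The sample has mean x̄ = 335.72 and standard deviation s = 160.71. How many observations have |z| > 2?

Cutoffs: x̄ ± 2s = [14.30, 657.14].
Outside the cutoffs: 13, 685.

2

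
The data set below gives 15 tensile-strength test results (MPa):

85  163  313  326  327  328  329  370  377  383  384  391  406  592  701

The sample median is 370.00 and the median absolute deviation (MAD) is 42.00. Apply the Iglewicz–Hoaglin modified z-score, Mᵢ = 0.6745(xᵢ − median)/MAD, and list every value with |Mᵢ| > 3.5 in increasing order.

85, 592, 701

|Mᵢ| > 3.5 ⇔ |xᵢ − 370.00| > 3.5·42.00/0.6745 = 217.94.
So outliers lie outside [152.06, 587.94].
85: M = -4.58 → outlier.
592: M = 3.57 → outlier.
701: M = 5.32 → outlier.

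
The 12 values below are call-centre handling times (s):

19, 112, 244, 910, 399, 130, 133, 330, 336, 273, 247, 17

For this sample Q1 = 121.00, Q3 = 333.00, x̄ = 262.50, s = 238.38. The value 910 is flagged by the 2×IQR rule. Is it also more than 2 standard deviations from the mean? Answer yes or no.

yes

z = (910 − 262.50) / 238.38 = 2.72.
|z| = 2.72 > 2.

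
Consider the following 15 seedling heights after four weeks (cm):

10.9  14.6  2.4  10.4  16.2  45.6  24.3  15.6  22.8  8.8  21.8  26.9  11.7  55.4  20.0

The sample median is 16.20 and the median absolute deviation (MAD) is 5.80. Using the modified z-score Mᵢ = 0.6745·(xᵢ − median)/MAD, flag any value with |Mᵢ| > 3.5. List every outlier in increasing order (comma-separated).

55.4

|Mᵢ| > 3.5 ⇔ |xᵢ − 16.20| > 3.5·5.80/0.6745 = 30.10.
So outliers lie outside [-13.90, 46.30].
55.4: M = 4.56 → outlier.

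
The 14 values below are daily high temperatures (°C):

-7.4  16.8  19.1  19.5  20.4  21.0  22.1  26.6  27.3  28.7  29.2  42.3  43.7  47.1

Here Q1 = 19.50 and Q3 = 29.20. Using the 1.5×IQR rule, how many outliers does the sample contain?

2

IQR = 9.70; fences at 19.50 − 14.55 = 4.95 and 29.20 + 14.55 = 43.75.
Outside the cutoffs: -7.4, 47.1.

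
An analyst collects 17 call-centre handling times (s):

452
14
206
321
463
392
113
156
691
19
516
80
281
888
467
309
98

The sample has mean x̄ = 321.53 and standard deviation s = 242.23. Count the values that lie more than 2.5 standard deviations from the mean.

Cutoffs: x̄ ± 2.5s = [-284.045, 927.105].
Every value lies within the cutoffs.

0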